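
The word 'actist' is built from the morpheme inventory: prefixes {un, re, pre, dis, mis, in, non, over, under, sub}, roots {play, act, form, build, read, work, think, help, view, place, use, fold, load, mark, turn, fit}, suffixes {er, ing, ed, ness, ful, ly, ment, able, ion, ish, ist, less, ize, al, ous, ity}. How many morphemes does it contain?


Segmenting 'actist' against the inventory:
  'act' -> root (morpheme 1)
  'ist' -> suffix (morpheme 2)
Total morphemes: 2

2


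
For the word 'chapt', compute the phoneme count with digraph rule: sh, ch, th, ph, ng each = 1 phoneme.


Parsing 'chapt' greedily, digraphs first:
  'ch' -> digraph (1 consonant phoneme) (phonemes so far: 1)
  'a' -> vowel phoneme (phonemes so far: 2)
  'p' -> consonant phoneme (phonemes so far: 3)
  't' -> consonant phoneme (phonemes so far: 4)
Total phonemes: 4

4


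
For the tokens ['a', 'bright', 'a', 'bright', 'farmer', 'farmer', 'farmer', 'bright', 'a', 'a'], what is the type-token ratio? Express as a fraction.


Tokens: 10
Unique types: ('a', 'bright', 'farmer') = 3
TTR = 3/10
Already in lowest terms.

3/10


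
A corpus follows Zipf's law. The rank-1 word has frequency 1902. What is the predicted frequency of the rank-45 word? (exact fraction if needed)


Zipf's law: freq(rank) = f1 / rank
f1 = 1902, rank = 45
freq = 1902 / 45
GCD(1902, 45) = 3
Simplified: 634/15

634/15


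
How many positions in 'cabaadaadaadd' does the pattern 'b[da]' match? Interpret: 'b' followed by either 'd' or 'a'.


Pattern: b[da] means 'b' followed by either 'd' or 'a'.
Scanning 'cabaadaadaadd' position-by-position:
  Pos 0: window 'ca' -> no
  Pos 1: window 'ab' -> no
  Pos 2: window 'ba' -> MATCH
  Pos 3: window 'aa' -> no
  Pos 4: window 'ad' -> no
  Pos 5: window 'da' -> no
  Pos 6: window 'aa' -> no
  Pos 7: window 'ad' -> no
  Pos 8: window 'da' -> no
  Pos 9: window 'aa' -> no
  Pos 10: window 'ad' -> no
  Pos 11: window 'dd' -> no
  Pos 12: window 'd' -> no
Total matches: 1

1


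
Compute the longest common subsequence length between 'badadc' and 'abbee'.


DP table for LCS of 'badadc' and 'abbee':
       a  b  b  e  e
    0  0  0  0  0  0
  b 0  0  1  1  1  1
  a 0  1  1  1  1  1
  d 0  1  1  1  1  1
  a 0  1  1  1  1  1
  d 0  1  1  1  1  1
  c 0  1  1  1  1  1
LCS: 'b'
LCS length = 1

1


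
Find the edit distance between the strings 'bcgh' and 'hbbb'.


Building DP table for s1='bcgh' (len 4) and s2='hbbb' (len 4):
       h  b  b  b
    0  1  2  3  4
  b 1  1  1  2  3
  c 2  2  2  2  3
  g 3  3  3  3  3
  h 4  3  4  4  4
Edit distance = dp[4][4] = 4

4


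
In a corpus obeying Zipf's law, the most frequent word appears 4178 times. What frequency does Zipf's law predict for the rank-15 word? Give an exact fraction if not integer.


Zipf's law: freq(rank) = f1 / rank
f1 = 4178, rank = 15
freq = 4178 / 15
GCD(4178, 15) = 1
Simplified: 4178/15

4178/15


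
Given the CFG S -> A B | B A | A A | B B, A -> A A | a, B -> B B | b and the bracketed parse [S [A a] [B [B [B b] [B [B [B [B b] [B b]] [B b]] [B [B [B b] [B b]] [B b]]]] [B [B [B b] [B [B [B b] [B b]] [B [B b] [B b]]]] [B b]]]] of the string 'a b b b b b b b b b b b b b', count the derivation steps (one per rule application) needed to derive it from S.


Every bracketed nonterminal node [X ...] in the tree is produced by exactly one rule application.
Reading the tree off as a leftmost derivation:
  Step 1: S  =>  A B   (applied S -> A B)
  Step 2: A B  =>  a B   (applied A -> a)
  Step 3: a B  =>  a B B   (applied B -> B B)
  Step 4: a B B  =>  a B B B   (applied B -> B B)
  Step 5: a B B B  =>  a b B B   (applied B -> b)
  Step 6: a b B B  =>  a b B B B   (applied B -> B B)
  Step 7: a b B B B  =>  a b B B B B   (applied B -> B B)
  Step 8: a b B B B B  =>  a b B B B B B   (applied B -> B B)
  Step 9: a b B B B B B  =>  a b b B B B B   (applied B -> b)
  Step 10: a b b B B B B  =>  a b b b B B B   (applied B -> b)
  Step 11: a b b b B B B  =>  a b b b b B B   (applied B -> b)
  Step 12: a b b b b B B  =>  a b b b b B B B   (applied B -> B B)
  Step 13: a b b b b B B B  =>  a b b b b B B B B   (applied B -> B B)
  Step 14: a b b b b B B B B  =>  a b b b b b B B B   (applied B -> b)
  Step 15: a b b b b b B B B  =>  a b b b b b b B B   (applied B -> b)
  Step 16: a b b b b b b B B  =>  a b b b b b b b B   (applied B -> b)
  Step 17: a b b b b b b b B  =>  a b b b b b b b B B   (applied B -> B B)
  Step 18: a b b b b b b b B B  =>  a b b b b b b b B B B   (applied B -> B B)
  Step 19: a b b b b b b b B B B  =>  a b b b b b b b b B B   (applied B -> b)
  Step 20: a b b b b b b b b B B  =>  a b b b b b b b b B B B   (applied B -> B B)
  Step 21: a b b b b b b b b B B B  =>  a b b b b b b b b B B B B   (applied B -> B B)
  Step 22: a b b b b b b b b B B B B  =>  a b b b b b b b b b B B B   (applied B -> b)
  Step 23: a b b b b b b b b b B B B  =>  a b b b b b b b b b b B B   (applied B -> b)
  Step 24: a b b b b b b b b b b B B  =>  a b b b b b b b b b b B B B   (applied B -> B B)
  Step 25: a b b b b b b b b b b B B B  =>  a b b b b b b b b b b b B B   (applied B -> b)
  Step 26: a b b b b b b b b b b b B B  =>  a b b b b b b b b b b b b B   (applied B -> b)
  Step 27: a b b b b b b b b b b b b B  =>  a b b b b b b b b b b b b b   (applied B -> b)
Final yield: a b b b b b b b b b b b b b
Total rewrite steps: 27

27


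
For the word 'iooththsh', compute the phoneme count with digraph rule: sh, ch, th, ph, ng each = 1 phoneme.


Parsing 'iooththsh' greedily, digraphs first:
  'i' -> vowel phoneme (phonemes so far: 1)
  'o' -> vowel phoneme (phonemes so far: 2)
  'o' -> vowel phoneme (phonemes so far: 3)
  'th' -> digraph (1 consonant phoneme) (phonemes so far: 4)
  'th' -> digraph (1 consonant phoneme) (phonemes so far: 5)
  'sh' -> digraph (1 consonant phoneme) (phonemes so far: 6)
Total phonemes: 6

6


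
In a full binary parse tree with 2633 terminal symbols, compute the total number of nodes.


Leaf nodes (terminals): 2633
Internal nodes = n - 1 = 2633 - 1 = 2632
Total = leaves + internal = 2633 + 2632 = 5265

5265


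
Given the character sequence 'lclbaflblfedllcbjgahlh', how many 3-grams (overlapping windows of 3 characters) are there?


String 'lclbaflblfedllcbjgahlh' has length L = 22.
Number of overlapping n-grams = L - n + 1
Substituting: 22 - 3 + 1 = 20

20


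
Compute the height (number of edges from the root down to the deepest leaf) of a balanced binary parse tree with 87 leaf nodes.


In a balanced binary tree with n leaves the deepest leaf is ceil(log2(n)) edges below the root.
log2(87) = 6.4429
ceil(6.4429) = 7
height (edges) = 7

7


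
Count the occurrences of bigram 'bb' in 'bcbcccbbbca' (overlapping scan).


Scanning 'bcbcccbbbca' for bigram 'bb':
  Position 0: 'bc' -> no
  Position 1: 'cb' -> no
  Position 2: 'bc' -> no
  Position 3: 'cc' -> no
  Position 4: 'cc' -> no
  Position 5: 'cb' -> no
  Position 6: 'bb' -> MATCH
  Position 7: 'bb' -> MATCH
  Position 8: 'bc' -> no
  Position 9: 'ca' -> no
Total matches: 2

2


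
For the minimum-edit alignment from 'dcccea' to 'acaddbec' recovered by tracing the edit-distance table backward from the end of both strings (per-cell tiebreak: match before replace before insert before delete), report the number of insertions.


Edit distance = 6. Backtracking from cell (6, 8) with preference match > replace > insert > delete,
then listing the resulting alignment 'dcccea' -> 'acaddbec' left to right:
  Step 1: replace d->a
  Step 2: keep 'c'
  Step 3: insert 'a' [insertion #1]
  Step 4: insert 'd' [insertion #2]
  Step 5: replace c->d
  Step 6: replace c->b
  Step 7: keep 'e'
  Step 8: replace a->c
Total insertions: 2

2


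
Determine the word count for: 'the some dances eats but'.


Counting words by splitting on spaces:
  Word 1: 'the'
  Word 2: 'some'
  Word 3: 'dances'
  Word 4: 'eats'
  Word 5: 'but'
Total words: 5

5


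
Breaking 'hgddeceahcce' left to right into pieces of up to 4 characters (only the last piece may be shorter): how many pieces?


'hgddeceahcce' has 12 characters.
Chunking with max size 4:
  Chunk 1: 'hgdd' (positions 0-3)
  Chunk 2: 'ecea' (positions 4-7)
  Chunk 3: 'hcce' (positions 8-11)
Total chunks: ceil(12 / 4) = 3

3


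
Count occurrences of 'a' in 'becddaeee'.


Scanning 'becddaeee' for 'a':
  Position 5: 'a' -> MATCH (count: 1)
Total occurrences of 'a': 1

1


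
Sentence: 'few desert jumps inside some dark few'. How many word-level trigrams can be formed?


Word trigrams from [7] words:
  Trigram 1: (few desert jumps)
  Trigram 2: (desert jumps inside)
  Trigram 3: (jumps inside some)
  Trigram 4: (inside some dark)
  Trigram 5: (some dark few)
Total word trigrams: 7 - 2 = 5

5


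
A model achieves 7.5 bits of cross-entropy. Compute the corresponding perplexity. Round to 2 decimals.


Perplexity formula: PP = 2^H
H = 7.5
PP = 2^7.5
Decompose: 2^7.5 = 2^7 * 2^0.5 = 2^7 * sqrt(2)
2^7 = 128, sqrt(2) ~ 1.4142136
PP ~ 128 * 1.4142136 = 181.0193408
Rounded to 2 decimals: 181.02

181.02


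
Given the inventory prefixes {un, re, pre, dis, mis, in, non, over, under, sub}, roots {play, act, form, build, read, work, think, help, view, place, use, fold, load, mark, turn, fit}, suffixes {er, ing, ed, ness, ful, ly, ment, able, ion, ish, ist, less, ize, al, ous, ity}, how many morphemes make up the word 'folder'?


Segmenting 'folder' against the inventory:
  'fold' -> root (morpheme 1)
  'er' -> suffix (morpheme 2)
Total morphemes: 2

2


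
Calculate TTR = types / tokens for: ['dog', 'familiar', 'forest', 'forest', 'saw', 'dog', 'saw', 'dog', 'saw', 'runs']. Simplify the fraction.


Tokens: 10
Unique types: ('dog', 'familiar', 'forest', 'runs', 'saw') = 5
TTR = 5/10
Simplify: divide both by 5 -> 1/2
TTR = 1/2

1/2


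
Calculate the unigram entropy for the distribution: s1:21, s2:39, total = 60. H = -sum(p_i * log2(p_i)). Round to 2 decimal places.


Computing entropy H = -sum(p_i * log2(p_i)):
  s1: p = 21/60 = 0.3500, -p*log2(p) = 0.5301
  s2: p = 39/60 = 0.6500, -p*log2(p) = 0.4040
H = sum of terms = 0.9341
Rounded to 2 decimals: 0.93

0.93


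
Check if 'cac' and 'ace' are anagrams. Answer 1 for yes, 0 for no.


Sort characters of 'cac': 'acc'
Sort characters of 'ace': 'ace'
Sorted forms differ -> they are NOT anagrams
Result: 0

0


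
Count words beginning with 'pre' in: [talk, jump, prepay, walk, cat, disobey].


Checking each word for prefix 'pre':
  'talk' -> no (count: 0)
  'jump' -> no (count: 0)
  'prepay' -> YES, starts with 'pre' (count: 1)
  'walk' -> no (count: 1)
  'cat' -> no (count: 1)
  'disobey' -> no (count: 1)
Total with prefix 'pre': 1

1


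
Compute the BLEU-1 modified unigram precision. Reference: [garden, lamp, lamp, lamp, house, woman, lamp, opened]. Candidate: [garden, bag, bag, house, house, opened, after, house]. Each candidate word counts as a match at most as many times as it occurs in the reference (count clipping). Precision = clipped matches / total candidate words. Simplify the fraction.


Reference word counts: {'garden': 1, 'house': 1, 'lamp': 4, 'opened': 1, 'woman': 1}
Checking each candidate word (with clipping):
  'garden' -> in reference (ref count 1, used 1/1) -> match (matches: 1)
  'bag' -> not in reference -> no match (matches: 1)
  'bag' -> not in reference -> no match (matches: 1)
  'house' -> in reference (ref count 1, used 1/1) -> match (matches: 2)
  'house' -> ref count 1 already used up (1/1) -> clipped, no match (matches: 2)
  'opened' -> in reference (ref count 1, used 1/1) -> match (matches: 3)
  'after' -> not in reference -> no match (matches: 3)
  'house' -> ref count 1 already used up (1/1) -> clipped, no match (matches: 3)
Clipped matches: 3, Candidate length: 8
Precision = 3/8

3/8


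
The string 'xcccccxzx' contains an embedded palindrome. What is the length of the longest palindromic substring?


Scanning 'xcccccxzx' for palindromic substrings.
Substring at positions 0-6: 'xcccccx'.
Check: reverse('xcccccx') = 'xcccccx' -> palindrome confirmed.
Neighbouring characters ('-' / 'z') break symmetry, so it cannot extend further.
No longer palindromic substring exists; longest length = 7

7


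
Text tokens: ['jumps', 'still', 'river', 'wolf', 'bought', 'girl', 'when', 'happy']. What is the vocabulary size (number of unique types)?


Listing all tokens and tracking unique types:
  Token 1: 'jumps' -> NEW (unique so far: 1)
  Token 2: 'still' -> NEW (unique so far: 2)
  Token 3: 'river' -> NEW (unique so far: 3)
  Token 4: 'wolf' -> NEW (unique so far: 4)
  Token 5: 'bought' -> NEW (unique so far: 5)
  Token 6: 'girl' -> NEW (unique so far: 6)
  Token 7: 'when' -> NEW (unique so far: 7)
  Token 8: 'happy' -> NEW (unique so far: 8)
Unique types: ('bought', 'girl', 'happy', 'jumps', 'river', 'still', 'when', 'wolf')
Vocabulary size: 8

8


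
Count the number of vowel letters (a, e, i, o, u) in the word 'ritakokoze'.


Scanning each character of 'ritakokoze':
  Position 1: 'r' -> consonant (running count: 0)
  Position 2: 'i' -> vowel (running count: 1)
  Position 3: 't' -> consonant (running count: 1)
  Position 4: 'a' -> vowel (running count: 2)
  Position 5: 'k' -> consonant (running count: 2)
  Position 6: 'o' -> vowel (running count: 3)
  Position 7: 'k' -> consonant (running count: 3)
  Position 8: 'o' -> vowel (running count: 4)
  Position 9: 'z' -> consonant (running count: 4)
  Position 10: 'e' -> vowel (running count: 5)
Total vowels: 5

5


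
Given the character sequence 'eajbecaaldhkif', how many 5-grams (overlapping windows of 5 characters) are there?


String 'eajbecaaldhkif' has length L = 14.
Number of overlapping n-grams = L - n + 1
Substituting: 14 - 5 + 1 = 10

10


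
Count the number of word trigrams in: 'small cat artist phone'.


Word trigrams from [4] words:
  Trigram 1: (small cat artist)
  Trigram 2: (cat artist phone)
Total word trigrams: 4 - 2 = 2

2


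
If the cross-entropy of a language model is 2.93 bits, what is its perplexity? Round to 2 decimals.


Perplexity formula: PP = 2^H
H = 2.93
PP = 2^2.93
Decompose: 2^2.93 = 2^2 * 2^0.93
2^2 = 4, 2^0.93 ~ 1.9052760
PP ~ 4 * 1.9052760 = 7.6211040
Rounded to 2 decimals: 7.62

7.62


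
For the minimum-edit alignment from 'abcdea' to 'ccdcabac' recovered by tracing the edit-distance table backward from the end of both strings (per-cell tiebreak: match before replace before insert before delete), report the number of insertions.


Edit distance = 6. Backtracking from cell (6, 8) with preference match > replace > insert > delete,
then listing the resulting alignment 'abcdea' -> 'ccdcabac' left to right:
  Step 1: insert 'c' [insertion #1]
  Step 2: replace a->c
  Step 3: replace b->d
  Step 4: keep 'c'
  Step 5: replace d->a
  Step 6: replace e->b
  Step 7: keep 'a'
  Step 8: insert 'c' [insertion #2]
Total insertions: 2

2


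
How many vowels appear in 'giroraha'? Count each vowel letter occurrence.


Scanning each character of 'giroraha':
  Position 1: 'g' -> consonant (running count: 0)
  Position 2: 'i' -> vowel (running count: 1)
  Position 3: 'r' -> consonant (running count: 1)
  Position 4: 'o' -> vowel (running count: 2)
  Position 5: 'r' -> consonant (running count: 2)
  Position 6: 'a' -> vowel (running count: 3)
  Position 7: 'h' -> consonant (running count: 3)
  Position 8: 'a' -> vowel (running count: 4)
Total vowels: 4

4


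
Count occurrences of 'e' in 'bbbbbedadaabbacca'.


Scanning 'bbbbbedadaabbacca' for 'e':
  Position 5: 'e' -> MATCH (count: 1)
Total occurrences of 'e': 1

1


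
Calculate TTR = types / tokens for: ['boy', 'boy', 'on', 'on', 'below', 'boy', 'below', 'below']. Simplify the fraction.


Tokens: 8
Unique types: ('below', 'boy', 'on') = 3
TTR = 3/8
Already in lowest terms.

3/8


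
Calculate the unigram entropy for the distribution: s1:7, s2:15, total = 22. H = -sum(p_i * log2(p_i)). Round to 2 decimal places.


Computing entropy H = -sum(p_i * log2(p_i)):
  s1: p = 7/22 = 0.3182, -p*log2(p) = 0.5257
  s2: p = 15/22 = 0.6818, -p*log2(p) = 0.3767
H = sum of terms = 0.9024
Rounded to 2 decimals: 0.90

0.90


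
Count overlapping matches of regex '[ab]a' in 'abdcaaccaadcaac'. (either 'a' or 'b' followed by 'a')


Pattern: [ab]a means either 'a' or 'b' followed by 'a'.
Scanning 'abdcaaccaadcaac' position-by-position:
  Pos 0: window 'ab' -> no
  Pos 1: window 'bd' -> no
  Pos 2: window 'dc' -> no
  Pos 3: window 'ca' -> no
  Pos 4: window 'aa' -> MATCH
  Pos 5: window 'ac' -> no
  Pos 6: window 'cc' -> no
  Pos 7: window 'ca' -> no
  Pos 8: window 'aa' -> MATCH
  Pos 9: window 'ad' -> no
  Pos 10: window 'dc' -> no
  Pos 11: window 'ca' -> no
  Pos 12: window 'aa' -> MATCH
  Pos 13: window 'ac' -> no
  Pos 14: window 'c' -> no
Total matches: 3

3


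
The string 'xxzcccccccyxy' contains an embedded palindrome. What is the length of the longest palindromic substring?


Scanning 'xxzcccccccyxy' for palindromic substrings.
Substring at positions 3-9: 'ccccccc'.
Check: reverse('ccccccc') = 'ccccccc' -> palindrome confirmed.
Neighbouring characters ('z' / 'y') break symmetry, so it cannot extend further.
No longer palindromic substring exists; longest length = 7

7


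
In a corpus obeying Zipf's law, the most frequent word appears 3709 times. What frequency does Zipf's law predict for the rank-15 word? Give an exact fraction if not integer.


Zipf's law: freq(rank) = f1 / rank
f1 = 3709, rank = 15
freq = 3709 / 15
GCD(3709, 15) = 1
Simplified: 3709/15

3709/15


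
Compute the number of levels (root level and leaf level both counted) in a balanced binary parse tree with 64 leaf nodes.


In a balanced binary tree with n leaves the deepest leaf is ceil(log2(n)) edges below the root,
so counting node levels inclusive of root and leaves gives ceil(log2(n)) + 1 levels.
log2(64) = 6.0000
ceil(6.0000) = 6
levels = 6 + 1 = 7

7


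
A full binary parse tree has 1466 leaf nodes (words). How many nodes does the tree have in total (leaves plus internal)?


Leaf nodes (terminals): 1466
Internal nodes = n - 1 = 1466 - 1 = 1465
Total = leaves + internal = 1466 + 1465 = 2931

2931


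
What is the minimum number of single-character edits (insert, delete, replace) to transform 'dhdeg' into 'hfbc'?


Building DP table for s1='dhdeg' (len 5) and s2='hfbc' (len 4):
       h  f  b  c
    0  1  2  3  4
  d 1  1  2  3  4
  h 2  1  2  3  4
  d 3  2  2  3  4
  e 4  3  3  3  4
  g 5  4  4  4  4
Edit distance = dp[5][4] = 4

4


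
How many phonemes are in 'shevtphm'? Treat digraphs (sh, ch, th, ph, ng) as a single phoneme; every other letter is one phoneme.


Parsing 'shevtphm' greedily, digraphs first:
  'sh' -> digraph (1 consonant phoneme) (phonemes so far: 1)
  'e' -> vowel phoneme (phonemes so far: 2)
  'v' -> consonant phoneme (phonemes so far: 3)
  't' -> consonant phoneme (phonemes so far: 4)
  'ph' -> digraph (1 consonant phoneme) (phonemes so far: 5)
  'm' -> consonant phoneme (phonemes so far: 6)
Total phonemes: 6

6


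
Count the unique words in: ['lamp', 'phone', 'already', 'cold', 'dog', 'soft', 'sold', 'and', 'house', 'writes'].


Listing all tokens and tracking unique types:
  Token 1: 'lamp' -> NEW (unique so far: 1)
  Token 2: 'phone' -> NEW (unique so far: 2)
  Token 3: 'already' -> NEW (unique so far: 3)
  Token 4: 'cold' -> NEW (unique so far: 4)
  Token 5: 'dog' -> NEW (unique so far: 5)
  Token 6: 'soft' -> NEW (unique so far: 6)
  Token 7: 'sold' -> NEW (unique so far: 7)
  Token 8: 'and' -> NEW (unique so far: 8)
  Token 9: 'house' -> NEW (unique so far: 9)
  Token 10: 'writes' -> NEW (unique so far: 10)
Unique types: ('already', 'and', 'cold', 'dog', 'house', 'lamp', 'phone', 'soft', 'sold', 'writes')
Vocabulary size: 10

10


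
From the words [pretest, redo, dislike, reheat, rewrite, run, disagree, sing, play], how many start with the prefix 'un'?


Checking each word for prefix 'un':
  'pretest' -> no (count: 0)
  'redo' -> no (count: 0)
  'dislike' -> no (count: 0)
  'reheat' -> no (count: 0)
  'rewrite' -> no (count: 0)
  'run' -> no (count: 0)
  'disagree' -> no (count: 0)
  'sing' -> no (count: 0)
  'play' -> no (count: 0)
Total with prefix 'un': 0

0


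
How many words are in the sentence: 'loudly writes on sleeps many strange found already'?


Counting words by splitting on spaces:
  Word 1: 'loudly'
  Word 2: 'writes'
  Word 3: 'on'
  Word 4: 'sleeps'
  Word 5: 'many'
  Word 6: 'strange'
  Word 7: 'found'
  Word 8: 'already'
Total words: 8

8


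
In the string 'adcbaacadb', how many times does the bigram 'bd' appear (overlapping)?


Scanning 'adcbaacadb' for bigram 'bd':
  Position 0: 'ad' -> no
  Position 1: 'dc' -> no
  Position 2: 'cb' -> no
  Position 3: 'ba' -> no
  Position 4: 'aa' -> no
  Position 5: 'ac' -> no
  Position 6: 'ca' -> no
  Position 7: 'ad' -> no
  Position 8: 'db' -> no
Total matches: 0

0


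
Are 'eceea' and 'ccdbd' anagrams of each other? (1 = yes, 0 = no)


Sort characters of 'eceea': 'aceee'
Sort characters of 'ccdbd': 'bccdd'
Sorted forms differ -> they are NOT anagrams
Result: 0

0


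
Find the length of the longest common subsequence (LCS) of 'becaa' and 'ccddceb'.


DP table for LCS of 'becaa' and 'ccddceb':
       c  c  d  d  c  e  b
    0  0  0  0  0  0  0  0
  b 0  0  0  0  0  0  0  1
  e 0  0  0  0  0  0  1  1
  c 0  1  1  1  1  1  1  1
  a 0  1  1  1  1  1  1  1
  a 0  1  1  1  1  1  1  1
LCS: 'b'
LCS length = 1

1


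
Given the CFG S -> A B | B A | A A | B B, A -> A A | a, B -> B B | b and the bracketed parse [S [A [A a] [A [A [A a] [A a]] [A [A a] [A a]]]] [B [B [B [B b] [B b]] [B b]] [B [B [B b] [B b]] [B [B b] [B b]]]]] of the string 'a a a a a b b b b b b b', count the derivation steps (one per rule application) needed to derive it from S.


Every bracketed nonterminal node [X ...] in the tree is produced by exactly one rule application.
Reading the tree off as a leftmost derivation:
  Step 1: S  =>  A B   (applied S -> A B)
  Step 2: A B  =>  A A B   (applied A -> A A)
  Step 3: A A B  =>  a A B   (applied A -> a)
  Step 4: a A B  =>  a A A B   (applied A -> A A)
  Step 5: a A A B  =>  a A A A B   (applied A -> A A)
  Step 6: a A A A B  =>  a a A A B   (applied A -> a)
  Step 7: a a A A B  =>  a a a A B   (applied A -> a)
  Step 8: a a a A B  =>  a a a A A B   (applied A -> A A)
  Step 9: a a a A A B  =>  a a a a A B   (applied A -> a)
  Step 10: a a a a A B  =>  a a a a a B   (applied A -> a)
  Step 11: a a a a a B  =>  a a a a a B B   (applied B -> B B)
  Step 12: a a a a a B B  =>  a a a a a B B B   (applied B -> B B)
  Step 13: a a a a a B B B  =>  a a a a a B B B B   (applied B -> B B)
  Step 14: a a a a a B B B B  =>  a a a a a b B B B   (applied B -> b)
  Step 15: a a a a a b B B B  =>  a a a a a b b B B   (applied B -> b)
  Step 16: a a a a a b b B B  =>  a a a a a b b b B   (applied B -> b)
  Step 17: a a a a a b b b B  =>  a a a a a b b b B B   (applied B -> B B)
  Step 18: a a a a a b b b B B  =>  a a a a a b b b B B B   (applied B -> B B)
  Step 19: a a a a a b b b B B B  =>  a a a a a b b b b B B   (applied B -> b)
  Step 20: a a a a a b b b b B B  =>  a a a a a b b b b b B   (applied B -> b)
  Step 21: a a a a a b b b b b B  =>  a a a a a b b b b b B B   (applied B -> B B)
  Step 22: a a a a a b b b b b B B  =>  a a a a a b b b b b b B   (applied B -> b)
  Step 23: a a a a a b b b b b b B  =>  a a a a a b b b b b b b   (applied B -> b)
Final yield: a a a a a b b b b b b b
Total rewrite steps: 23

23


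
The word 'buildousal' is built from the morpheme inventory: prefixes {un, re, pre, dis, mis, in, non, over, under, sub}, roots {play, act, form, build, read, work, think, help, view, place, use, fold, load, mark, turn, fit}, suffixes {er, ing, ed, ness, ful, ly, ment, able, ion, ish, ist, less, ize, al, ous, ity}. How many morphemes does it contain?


Segmenting 'buildousal' against the inventory:
  'build' -> root (morpheme 1)
  'ous' -> suffix (morpheme 2)
  'al' -> suffix (morpheme 3)
Total morphemes: 3

3


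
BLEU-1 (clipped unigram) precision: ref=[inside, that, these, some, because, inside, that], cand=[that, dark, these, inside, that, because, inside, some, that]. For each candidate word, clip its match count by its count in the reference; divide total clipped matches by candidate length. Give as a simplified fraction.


Reference word counts: {'because': 1, 'inside': 2, 'some': 1, 'that': 2, 'these': 1}
Checking each candidate word (with clipping):
  'that' -> in reference (ref count 2, used 1/2) -> match (matches: 1)
  'dark' -> not in reference -> no match (matches: 1)
  'these' -> in reference (ref count 1, used 1/1) -> match (matches: 2)
  'inside' -> in reference (ref count 2, used 1/2) -> match (matches: 3)
  'that' -> in reference (ref count 2, used 2/2) -> match (matches: 4)
  'because' -> in reference (ref count 1, used 1/1) -> match (matches: 5)
  'inside' -> in reference (ref count 2, used 2/2) -> match (matches: 6)
  'some' -> in reference (ref count 1, used 1/1) -> match (matches: 7)
  'that' -> ref count 2 already used up (2/2) -> clipped, no match (matches: 7)
Clipped matches: 7, Candidate length: 9
Precision = 7/9

7/9


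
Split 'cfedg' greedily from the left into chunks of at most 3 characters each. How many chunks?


'cfedg' has 5 characters.
Chunking with max size 3:
  Chunk 1: 'cfe' (positions 0-2)
  Chunk 2: 'dg' (positions 3-4)
Total chunks: ceil(5 / 3) = 2

2


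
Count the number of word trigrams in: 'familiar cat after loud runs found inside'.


Word trigrams from [7] words:
  Trigram 1: (familiar cat after)
  Trigram 2: (cat after loud)
  Trigram 3: (after loud runs)
  Trigram 4: (loud runs found)
  Trigram 5: (runs found inside)
Total word trigrams: 7 - 2 = 5

5


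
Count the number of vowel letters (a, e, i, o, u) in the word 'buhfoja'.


Scanning each character of 'buhfoja':
  Position 1: 'b' -> consonant (running count: 0)
  Position 2: 'u' -> vowel (running count: 1)
  Position 3: 'h' -> consonant (running count: 1)
  Position 4: 'f' -> consonant (running count: 1)
  Position 5: 'o' -> vowel (running count: 2)
  Position 6: 'j' -> consonant (running count: 2)
  Position 7: 'a' -> vowel (running count: 3)
Total vowels: 3

3


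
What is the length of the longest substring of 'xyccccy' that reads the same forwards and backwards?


Scanning 'xyccccy' for palindromic substrings.
Substring at positions 1-6: 'yccccy'.
Check: reverse('yccccy') = 'yccccy' -> palindrome confirmed.
Neighbouring characters ('x' / '-') break symmetry, so it cannot extend further.
No longer palindromic substring exists; longest length = 6

6


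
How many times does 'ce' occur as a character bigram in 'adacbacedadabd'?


Scanning 'adacbacedadabd' for bigram 'ce':
  Position 0: 'ad' -> no
  Position 1: 'da' -> no
  Position 2: 'ac' -> no
  Position 3: 'cb' -> no
  Position 4: 'ba' -> no
  Position 5: 'ac' -> no
  Position 6: 'ce' -> MATCH
  Position 7: 'ed' -> no
  Position 8: 'da' -> no
  Position 9: 'ad' -> no
  Position 10: 'da' -> no
  Position 11: 'ab' -> no
  Position 12: 'bd' -> no
Total matches: 1

1


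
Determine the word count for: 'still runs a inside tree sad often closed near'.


Counting words by splitting on spaces:
  Word 1: 'still'
  Word 2: 'runs'
  Word 3: 'a'
  Word 4: 'inside'
  Word 5: 'tree'
  Word 6: 'sad'
  Word 7: 'often'
  Word 8: 'closed'
  Word 9: 'near'
Total words: 9

9


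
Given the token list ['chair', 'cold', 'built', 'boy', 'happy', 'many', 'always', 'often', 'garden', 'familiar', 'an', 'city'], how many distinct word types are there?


Listing all tokens and tracking unique types:
  Token 1: 'chair' -> NEW (unique so far: 1)
  Token 2: 'cold' -> NEW (unique so far: 2)
  Token 3: 'built' -> NEW (unique so far: 3)
  Token 4: 'boy' -> NEW (unique so far: 4)
  Token 5: 'happy' -> NEW (unique so far: 5)
  Token 6: 'many' -> NEW (unique so far: 6)
  Token 7: 'always' -> NEW (unique so far: 7)
  Token 8: 'often' -> NEW (unique so far: 8)
  Token 9: 'garden' -> NEW (unique so far: 9)
  Token 10: 'familiar' -> NEW (unique so far: 10)
  Token 11: 'an' -> NEW (unique so far: 11)
  Token 12: 'city' -> NEW (unique so far: 12)
Unique types: ('always', 'an', 'boy', 'built', 'chair', 'city', 'cold', 'familiar', 'garden', 'happy', 'many', 'often')
Vocabulary size: 12

12


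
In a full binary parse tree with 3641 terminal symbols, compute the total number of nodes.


Leaf nodes (terminals): 3641
Internal nodes = n - 1 = 3641 - 1 = 3640
Total = leaves + internal = 3641 + 3640 = 7281

7281


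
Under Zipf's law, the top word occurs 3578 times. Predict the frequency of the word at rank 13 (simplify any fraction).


Zipf's law: freq(rank) = f1 / rank
f1 = 3578, rank = 13
freq = 3578 / 13
GCD(3578, 13) = 1
Simplified: 3578/13

3578/13


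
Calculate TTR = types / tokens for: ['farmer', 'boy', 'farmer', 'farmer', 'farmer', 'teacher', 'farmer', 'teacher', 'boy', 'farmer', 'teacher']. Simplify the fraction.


Tokens: 11
Unique types: ('boy', 'farmer', 'teacher') = 3
TTR = 3/11
Already in lowest terms.

3/11


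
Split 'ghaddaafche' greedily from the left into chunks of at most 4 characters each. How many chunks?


'ghaddaafche' has 11 characters.
Chunking with max size 4:
  Chunk 1: 'ghad' (positions 0-3)
  Chunk 2: 'daaf' (positions 4-7)
  Chunk 3: 'che' (positions 8-10)
Total chunks: ceil(11 / 4) = 3

3


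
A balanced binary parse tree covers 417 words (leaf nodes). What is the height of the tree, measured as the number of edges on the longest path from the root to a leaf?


In a balanced binary tree with n leaves the deepest leaf is ceil(log2(n)) edges below the root.
log2(417) = 8.7039
ceil(8.7039) = 9
height (edges) = 9

9


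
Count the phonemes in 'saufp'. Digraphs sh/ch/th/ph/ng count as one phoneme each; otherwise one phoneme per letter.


Parsing 'saufp' greedily, digraphs first:
  's' -> consonant phoneme (phonemes so far: 1)
  'a' -> vowel phoneme (phonemes so far: 2)
  'u' -> vowel phoneme (phonemes so far: 3)
  'f' -> consonant phoneme (phonemes so far: 4)
  'p' -> consonant phoneme (phonemes so far: 5)
Total phonemes: 5

5


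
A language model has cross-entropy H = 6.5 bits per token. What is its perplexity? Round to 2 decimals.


Perplexity formula: PP = 2^H
H = 6.5
PP = 2^6.5
Decompose: 2^6.5 = 2^6 * 2^0.5 = 2^6 * sqrt(2)
2^6 = 64, sqrt(2) ~ 1.4142136
PP ~ 64 * 1.4142136 = 90.5096704
Rounded to 2 decimals: 90.51

90.51


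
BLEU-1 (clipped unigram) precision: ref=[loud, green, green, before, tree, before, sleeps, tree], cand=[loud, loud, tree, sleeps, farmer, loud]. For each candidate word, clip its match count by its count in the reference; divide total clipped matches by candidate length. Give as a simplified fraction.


Reference word counts: {'before': 2, 'green': 2, 'loud': 1, 'sleeps': 1, 'tree': 2}
Checking each candidate word (with clipping):
  'loud' -> in reference (ref count 1, used 1/1) -> match (matches: 1)
  'loud' -> ref count 1 already used up (1/1) -> clipped, no match (matches: 1)
  'tree' -> in reference (ref count 2, used 1/2) -> match (matches: 2)
  'sleeps' -> in reference (ref count 1, used 1/1) -> match (matches: 3)
  'farmer' -> not in reference -> no match (matches: 3)
  'loud' -> ref count 1 already used up (1/1) -> clipped, no match (matches: 3)
Clipped matches: 3, Candidate length: 6
Precision = 3/6 = 1/2

1/2


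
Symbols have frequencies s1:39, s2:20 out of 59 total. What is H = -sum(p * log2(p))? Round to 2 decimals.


Computing entropy H = -sum(p_i * log2(p_i)):
  s1: p = 39/59 = 0.6610, -p*log2(p) = 0.3948
  s2: p = 20/59 = 0.3390, -p*log2(p) = 0.5291
H = sum of terms = 0.9239
Rounded to 2 decimals: 0.92

0.92


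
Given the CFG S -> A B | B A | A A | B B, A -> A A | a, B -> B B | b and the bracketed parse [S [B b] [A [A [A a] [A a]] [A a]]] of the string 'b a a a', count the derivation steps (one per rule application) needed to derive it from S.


Every bracketed nonterminal node [X ...] in the tree is produced by exactly one rule application.
Reading the tree off as a leftmost derivation:
  Step 1: S  =>  B A   (applied S -> B A)
  Step 2: B A  =>  b A   (applied B -> b)
  Step 3: b A  =>  b A A   (applied A -> A A)
  Step 4: b A A  =>  b A A A   (applied A -> A A)
  Step 5: b A A A  =>  b a A A   (applied A -> a)
  Step 6: b a A A  =>  b a a A   (applied A -> a)
  Step 7: b a a A  =>  b a a a   (applied A -> a)
Final yield: b a a a
Total rewrite steps: 7

7


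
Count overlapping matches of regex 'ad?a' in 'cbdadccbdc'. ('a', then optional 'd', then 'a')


Pattern: ad?a means 'a', then optional 'd', then 'a'.
Scanning 'cbdadccbdc' position-by-position:
  Pos 0: window 'cbd' -> no
  Pos 1: window 'bda' -> no
  Pos 2: window 'dad' -> no
  Pos 3: window 'adc' -> no
  Pos 4: window 'dcc' -> no
  Pos 5: window 'ccb' -> no
  Pos 6: window 'cbd' -> no
  Pos 7: window 'bdc' -> no
  Pos 8: window 'dc' -> no
  Pos 9: window 'c' -> no
Total matches: 0

0


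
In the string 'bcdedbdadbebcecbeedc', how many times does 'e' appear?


Scanning 'bcdedbdadbebcecbeedc' for 'e':
  Position 3: 'e' -> MATCH (count: 1)
  Position 10: 'e' -> MATCH (count: 2)
  Position 13: 'e' -> MATCH (count: 3)
  Position 16: 'e' -> MATCH (count: 4)
  Position 17: 'e' -> MATCH (count: 5)
Total occurrences of 'e': 5

5


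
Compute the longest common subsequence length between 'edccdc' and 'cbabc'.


DP table for LCS of 'edccdc' and 'cbabc':
       c  b  a  b  c
    0  0  0  0  0  0
  e 0  0  0  0  0  0
  d 0  0  0  0  0  0
  c 0  1  1  1  1  1
  c 0  1  1  1  1  2
  d 0  1  1  1  1  2
  c 0  1  1  1  1  2
LCS: 'cc'
LCS length = 2

2


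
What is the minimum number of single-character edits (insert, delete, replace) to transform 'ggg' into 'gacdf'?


Building DP table for s1='ggg' (len 3) and s2='gacdf' (len 5):
       g  a  c  d  f
    0  1  2  3  4  5
  g 1  0  1  2  3  4
  g 2  1  1  2  3  4
  g 3  2  2  2  3  4
Edit distance = dp[3][5] = 4

4


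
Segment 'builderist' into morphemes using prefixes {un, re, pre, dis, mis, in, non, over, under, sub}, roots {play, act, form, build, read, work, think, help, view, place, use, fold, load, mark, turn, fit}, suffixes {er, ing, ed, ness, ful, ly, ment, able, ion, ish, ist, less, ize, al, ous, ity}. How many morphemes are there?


Segmenting 'builderist' against the inventory:
  'build' -> root (morpheme 1)
  'er' -> suffix (morpheme 2)
  'ist' -> suffix (morpheme 3)
Total morphemes: 3

3


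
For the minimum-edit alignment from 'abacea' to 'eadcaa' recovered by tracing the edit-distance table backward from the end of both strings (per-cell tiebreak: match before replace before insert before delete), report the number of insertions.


Edit distance = 4. Backtracking from cell (6, 6) with preference match > replace > insert > delete,
then listing the resulting alignment 'abacea' -> 'eadcaa' left to right:
  Step 1: replace a->e
  Step 2: replace b->a
  Step 3: replace a->d
  Step 4: keep 'c'
  Step 5: replace e->a
  Step 6: keep 'a'
Total insertions: 0

0


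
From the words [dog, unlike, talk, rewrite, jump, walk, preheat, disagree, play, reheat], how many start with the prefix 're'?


Checking each word for prefix 're':
  'dog' -> no (count: 0)
  'unlike' -> no (count: 0)
  'talk' -> no (count: 0)
  'rewrite' -> YES, starts with 're' (count: 1)
  'jump' -> no (count: 1)
  'walk' -> no (count: 1)
  'preheat' -> no (count: 1)
  'disagree' -> no (count: 1)
  'play' -> no (count: 1)
  'reheat' -> YES, starts with 're' (count: 2)
Total with prefix 're': 2

2


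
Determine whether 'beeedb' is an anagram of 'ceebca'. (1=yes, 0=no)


Sort characters of 'beeedb': 'bbdeee'
Sort characters of 'ceebca': 'abccee'
Sorted forms differ -> they are NOT anagrams
Result: 0

0


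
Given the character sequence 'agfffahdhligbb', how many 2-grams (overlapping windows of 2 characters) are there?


String 'agfffahdhligbb' has length L = 14.
Number of overlapping n-grams = L - n + 1
Substituting: 14 - 2 + 1 = 13

13


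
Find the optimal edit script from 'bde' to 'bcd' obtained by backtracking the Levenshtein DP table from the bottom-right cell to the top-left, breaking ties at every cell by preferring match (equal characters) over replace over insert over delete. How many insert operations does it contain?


Edit distance = 2. Backtracking from cell (3, 3) with preference match > replace > insert > delete,
then listing the resulting alignment 'bde' -> 'bcd' left to right:
  Step 1: keep 'b'
  Step 2: replace d->c
  Step 3: replace e->d
Total insertions: 0

0


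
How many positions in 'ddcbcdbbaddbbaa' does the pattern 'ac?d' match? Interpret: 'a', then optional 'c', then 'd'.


Pattern: ac?d means 'a', then optional 'c', then 'd'.
Scanning 'ddcbcdbbaddbbaa' position-by-position:
  Pos 0: window 'ddc' -> no
  Pos 1: window 'dcb' -> no
  Pos 2: window 'cbc' -> no
  Pos 3: window 'bcd' -> no
  Pos 4: window 'cdb' -> no
  Pos 5: window 'dbb' -> no
  Pos 6: window 'bba' -> no
  Pos 7: window 'bad' -> no
  Pos 8: window 'add' -> MATCH
  Pos 9: window 'ddb' -> no
  Pos 10: window 'dbb' -> no
  Pos 11: window 'bba' -> no
  Pos 12: window 'baa' -> no
  Pos 13: window 'aa' -> no
  Pos 14: window 'a' -> no
Total matches: 1

1


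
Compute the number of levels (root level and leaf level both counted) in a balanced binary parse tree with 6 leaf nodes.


In a balanced binary tree with n leaves the deepest leaf is ceil(log2(n)) edges below the root,
so counting node levels inclusive of root and leaves gives ceil(log2(n)) + 1 levels.
log2(6) = 2.5850
ceil(2.5850) = 3
levels = 3 + 1 = 4

4


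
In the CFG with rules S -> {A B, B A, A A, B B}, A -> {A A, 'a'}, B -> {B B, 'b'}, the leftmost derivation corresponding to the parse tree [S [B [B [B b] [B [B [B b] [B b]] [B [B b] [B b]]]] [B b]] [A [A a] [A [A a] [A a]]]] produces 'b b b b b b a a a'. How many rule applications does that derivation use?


Every bracketed nonterminal node [X ...] in the tree is produced by exactly one rule application.
Reading the tree off as a leftmost derivation:
  Step 1: S  =>  B A   (applied S -> B A)
  Step 2: B A  =>  B B A   (applied B -> B B)
  Step 3: B B A  =>  B B B A   (applied B -> B B)
  Step 4: B B B A  =>  b B B A   (applied B -> b)
  Step 5: b B B A  =>  b B B B A   (applied B -> B B)
  Step 6: b B B B A  =>  b B B B B A   (applied B -> B B)
  Step 7: b B B B B A  =>  b b B B B A   (applied B -> b)
  Step 8: b b B B B A  =>  b b b B B A   (applied B -> b)
  Step 9: b b b B B A  =>  b b b B B B A   (applied B -> B B)
  Step 10: b b b B B B A  =>  b b b b B B A   (applied B -> b)
  Step 11: b b b b B B A  =>  b b b b b B A   (applied B -> b)
  Step 12: b b b b b B A  =>  b b b b b b A   (applied B -> b)
  Step 13: b b b b b b A  =>  b b b b b b A A   (applied A -> A A)
  Step 14: b b b b b b A A  =>  b b b b b b a A   (applied A -> a)
  Step 15: b b b b b b a A  =>  b b b b b b a A A   (applied A -> A A)
  Step 16: b b b b b b a A A  =>  b b b b b b a a A   (applied A -> a)
  Step 17: b b b b b b a a A  =>  b b b b b b a a a   (applied A -> a)
Final yield: b b b b b b a a a
Total rewrite steps: 17

17


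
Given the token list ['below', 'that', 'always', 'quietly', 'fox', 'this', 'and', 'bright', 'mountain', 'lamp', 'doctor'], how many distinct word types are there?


Listing all tokens and tracking unique types:
  Token 1: 'below' -> NEW (unique so far: 1)
  Token 2: 'that' -> NEW (unique so far: 2)
  Token 3: 'always' -> NEW (unique so far: 3)
  Token 4: 'quietly' -> NEW (unique so far: 4)
  Token 5: 'fox' -> NEW (unique so far: 5)
  Token 6: 'this' -> NEW (unique so far: 6)
  Token 7: 'and' -> NEW (unique so far: 7)
  Token 8: 'bright' -> NEW (unique so far: 8)
  Token 9: 'mountain' -> NEW (unique so far: 9)
  Token 10: 'lamp' -> NEW (unique so far: 10)
  Token 11: 'doctor' -> NEW (unique so far: 11)
Unique types: ('always', 'and', 'below', 'bright', 'doctor', 'fox', 'lamp', 'mountain', 'quietly', 'that', 'this')
Vocabulary size: 11

11


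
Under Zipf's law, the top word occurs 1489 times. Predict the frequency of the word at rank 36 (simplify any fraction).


Zipf's law: freq(rank) = f1 / rank
f1 = 1489, rank = 36
freq = 1489 / 36
GCD(1489, 36) = 1
Simplified: 1489/36

1489/36
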